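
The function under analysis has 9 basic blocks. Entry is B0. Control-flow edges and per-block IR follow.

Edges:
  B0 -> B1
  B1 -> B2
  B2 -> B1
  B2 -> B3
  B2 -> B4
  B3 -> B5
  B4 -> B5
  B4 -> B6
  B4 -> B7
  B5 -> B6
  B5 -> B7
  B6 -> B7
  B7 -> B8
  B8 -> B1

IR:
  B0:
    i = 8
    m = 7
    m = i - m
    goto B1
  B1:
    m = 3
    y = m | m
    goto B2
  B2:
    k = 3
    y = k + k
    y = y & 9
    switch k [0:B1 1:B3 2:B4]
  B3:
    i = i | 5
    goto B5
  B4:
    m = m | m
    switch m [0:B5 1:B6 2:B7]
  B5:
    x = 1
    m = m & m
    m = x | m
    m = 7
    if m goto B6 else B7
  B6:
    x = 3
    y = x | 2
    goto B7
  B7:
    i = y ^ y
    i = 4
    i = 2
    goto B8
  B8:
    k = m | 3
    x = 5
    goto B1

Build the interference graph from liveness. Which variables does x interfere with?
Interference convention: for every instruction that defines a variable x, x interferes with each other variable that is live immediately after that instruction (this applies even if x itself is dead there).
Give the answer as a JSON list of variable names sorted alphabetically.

Answer: ["i", "m", "y"]

Analysis:
Per-block:
  B0: {i,m} / ∅
  B1: {m,y} / ∅
  B2: {k,y} / ∅
  B3: {i} / {i}
  B4: {m} / {m}
  B5: {m,x} / {m}
  B6: {x,y} / ∅
  B7: {i} / {y}
  B8: {k,x} / {m}

Backward fixpoint:
  live B0: ∅→{i}
  live B1: {i}→{i,m}
  live B2: {i,m}→{i,m,y}
  live B3: {i,m,y}→{m,y}
  live B4: {m,y}→{m,y}
  live B5: {m,y}→{m,y}
  live B6: {m}→{m,y}
  live B7: {m,y}→{i,m}
  live B8: {i,m}→{i}

Conflict graph:
  i — {k,m,x,y}
  k — {i,m,y}
  m — {i,k,x,y}
  x — {i,m,y}
  y — {i,k,m,x}

N(x) = ["i", "m", "y"]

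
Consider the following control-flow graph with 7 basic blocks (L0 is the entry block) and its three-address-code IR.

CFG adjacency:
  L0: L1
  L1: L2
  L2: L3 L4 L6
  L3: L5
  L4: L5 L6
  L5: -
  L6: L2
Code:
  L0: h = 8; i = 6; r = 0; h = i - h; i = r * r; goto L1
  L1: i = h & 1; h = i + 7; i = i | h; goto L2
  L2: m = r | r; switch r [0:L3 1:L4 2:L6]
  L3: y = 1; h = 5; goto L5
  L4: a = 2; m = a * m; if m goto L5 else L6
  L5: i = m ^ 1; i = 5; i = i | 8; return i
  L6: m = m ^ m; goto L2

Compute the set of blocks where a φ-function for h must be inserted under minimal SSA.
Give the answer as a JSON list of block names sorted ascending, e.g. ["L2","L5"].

idom tree: L1←L0 L2←L1 L3←L2 L4←L2 L5←L2 L6←L2
Join-block Dom:
  L2: preds {L1,L6}: {L0,L1} ∩ {L0,L1,L2,L6} = {L0,L1}; idom=L1
  L5: preds {L3,L4}: {L0,L1,L2,L3} ∩ {L0,L1,L2,L4} = {L0,L1,L2}; idom=L2
  L6: preds {L2,L4}: {L0,L1,L2} ∩ {L0,L1,L2,L4} = {L0,L1,L2}; idom=L2

DF walk-up:
  L2←L1: walk · to L1
  L2←L6: walk L6→L2 to L1
  L5←L3: walk L3 to L2
  L5←L4: walk L4 to L2
  L6←L2: walk · to L2
  L6←L4: walk L4 to L2
  L0: DF=∅
  L1: DF=∅
  L2: DF={L2}
  L3: DF={L5}
  L4: DF={L5,L6}
  L5: DF=∅
  L6: DF={L2}

φ for h: defs {L0,L1,L3}
  DF⁺ = {L5}

Answer: ["L5"]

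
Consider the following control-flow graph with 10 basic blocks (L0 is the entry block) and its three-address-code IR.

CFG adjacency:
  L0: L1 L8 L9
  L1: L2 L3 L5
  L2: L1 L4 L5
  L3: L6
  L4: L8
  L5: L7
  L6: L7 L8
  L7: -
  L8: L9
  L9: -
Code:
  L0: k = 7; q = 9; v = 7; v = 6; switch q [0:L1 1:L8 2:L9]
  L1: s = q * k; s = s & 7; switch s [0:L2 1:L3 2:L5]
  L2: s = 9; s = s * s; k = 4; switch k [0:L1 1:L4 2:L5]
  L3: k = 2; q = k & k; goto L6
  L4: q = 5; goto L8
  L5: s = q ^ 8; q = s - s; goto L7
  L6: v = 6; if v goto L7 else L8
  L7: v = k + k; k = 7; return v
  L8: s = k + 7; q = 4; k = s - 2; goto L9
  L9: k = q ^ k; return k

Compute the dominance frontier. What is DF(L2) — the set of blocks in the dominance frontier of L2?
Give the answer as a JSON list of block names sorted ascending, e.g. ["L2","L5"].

idom tree: L1←L0 L2←L1 L3←L1 L4←L2 L5←L1 L6←L3 L7←L1 L8←L0 L9←L0
Dom∩ at merges:
  L1: preds {L0,L2}: {L0} ∩ {L0,L1,L2} = {L0}; idom=L0
  L5: preds {L1,L2}: {L0,L1} ∩ {L0,L1,L2} = {L0,L1}; idom=L1
  L7: preds {L5,L6}: {L0,L1,L5} ∩ {L0,L1,L3,L6} = {L0,L1}; idom=L1
  L8: preds {L0,L4,L6}: {L0} ∩ {L0,L1,L2,L4} ∩ {L0,L1,L3,L6} = {L0}; idom=L0
  L9: preds {L0,L8}: {L0} ∩ {L0,L8} = {L0}; idom=L0

DF walk-up:
  join L1 pred L0: · stop@L0
  join L1 pred L2: L2→L1 stop@L0
  join L5 pred L1: · stop@L1
  join L5 pred L2: L2 stop@L1
  join L7 pred L5: L5 stop@L1
  join L7 pred L6: L6→L3 stop@L1
  join L8 pred L0: · stop@L0
  join L8 pred L4: L4→L2→L1 stop@L0
  join L8 pred L6: L6→L3→L1 stop@L0
  join L9 pred L0: · stop@L0
  join L9 pred L8: L8 stop@L0
  L0: DF=∅
  L1: DF={L1,L8}
  L2: DF={L1,L5,L8}
  L3: DF={L7,L8}
  L4: DF={L8}
  L5: DF={L7}
  L6: DF={L7,L8}
  L7: DF=∅
  L8: DF={L9}
  L9: DF=∅

DF(L2) = ["L1", "L5", "L8"]

Answer: ["L1", "L5", "L8"]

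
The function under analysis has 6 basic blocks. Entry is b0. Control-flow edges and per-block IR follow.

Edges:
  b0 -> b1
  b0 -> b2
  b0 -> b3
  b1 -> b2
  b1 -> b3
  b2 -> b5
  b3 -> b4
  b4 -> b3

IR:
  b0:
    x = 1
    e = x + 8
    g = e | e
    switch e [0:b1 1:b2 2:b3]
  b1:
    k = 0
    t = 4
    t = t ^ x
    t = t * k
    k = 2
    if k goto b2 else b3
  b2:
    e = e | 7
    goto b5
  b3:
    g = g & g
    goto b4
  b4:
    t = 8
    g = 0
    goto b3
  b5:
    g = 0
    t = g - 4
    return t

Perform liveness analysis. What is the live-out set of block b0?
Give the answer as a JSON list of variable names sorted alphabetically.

Per-block:
  b0: {e,g,x} / ∅
  b1: {k,t} / {x}
  b2: {e} / {e}
  b3: {g} / {g}
  b4: {g,t} / ∅
  b5: {g,t} / ∅

Live sets:
  b0: in=∅ out={e,g,x}
  b1: in={e,g,x} out={e,g}
  b2: in={e} out=∅
  b3: in={g} out=∅
  b4: in=∅ out={g}
  b5: in=∅ out=∅

live-out(b0) = ["e", "g", "x"]

Answer: ["e", "g", "x"]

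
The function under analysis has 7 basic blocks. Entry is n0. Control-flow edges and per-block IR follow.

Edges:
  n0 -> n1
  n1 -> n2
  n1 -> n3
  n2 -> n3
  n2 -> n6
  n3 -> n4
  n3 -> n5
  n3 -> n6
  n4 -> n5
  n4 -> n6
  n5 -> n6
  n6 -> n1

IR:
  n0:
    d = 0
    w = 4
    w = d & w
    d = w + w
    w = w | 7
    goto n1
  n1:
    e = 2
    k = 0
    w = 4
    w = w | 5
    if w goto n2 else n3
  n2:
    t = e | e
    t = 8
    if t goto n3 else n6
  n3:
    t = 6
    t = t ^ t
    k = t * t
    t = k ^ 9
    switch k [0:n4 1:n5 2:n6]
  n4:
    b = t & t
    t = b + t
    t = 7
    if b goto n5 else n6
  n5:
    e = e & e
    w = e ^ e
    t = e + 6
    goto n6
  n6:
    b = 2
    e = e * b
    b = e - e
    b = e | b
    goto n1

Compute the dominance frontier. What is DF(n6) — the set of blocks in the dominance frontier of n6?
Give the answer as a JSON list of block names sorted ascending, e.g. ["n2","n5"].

Answer: ["n1"]

Analysis:
idom tree: n1←n0 n2←n1 n3←n1 n4←n3 n5←n3 n6←n1
Join-block Dom:
  n1: preds {n0,n6}: {n0} ∩ {n0,n1,n6} = {n0}; idom=n0
  n3: preds {n1,n2}: {n0,n1} ∩ {n0,n1,n2} = {n0,n1}; idom=n1
  n5: preds {n3,n4}: {n0,n1,n3} ∩ {n0,n1,n3,n4} = {n0,n1,n3}; idom=n3
  n6: preds {n2,n3,n4,n5}: {n0,n1,n2} ∩ {n0,n1,n3} ∩ {n0,n1,n3,n4} ∩ {n0,n1,n3,n5} = {n0,n1}; idom=n1

DF walk-up:
  join n1 pred n0: · stop@n0
  join n1 pred n6: n6→n1 stop@n0
  join n3 pred n1: · stop@n1
  join n3 pred n2: n2 stop@n1
  join n5 pred n3: · stop@n3
  join n5 pred n4: n4 stop@n3
  join n6 pred n2: n2 stop@n1
  join n6 pred n3: n3 stop@n1
  join n6 pred n4: n4→n3 stop@n1
  join n6 pred n5: n5→n3 stop@n1
  DF(n0)=∅
  DF(n1)={n1}
  DF(n2)={n3,n6}
  DF(n3)={n6}
  DF(n4)={n5,n6}
  DF(n5)={n6}
  DF(n6)={n1}

DF(n6) = ["n1"]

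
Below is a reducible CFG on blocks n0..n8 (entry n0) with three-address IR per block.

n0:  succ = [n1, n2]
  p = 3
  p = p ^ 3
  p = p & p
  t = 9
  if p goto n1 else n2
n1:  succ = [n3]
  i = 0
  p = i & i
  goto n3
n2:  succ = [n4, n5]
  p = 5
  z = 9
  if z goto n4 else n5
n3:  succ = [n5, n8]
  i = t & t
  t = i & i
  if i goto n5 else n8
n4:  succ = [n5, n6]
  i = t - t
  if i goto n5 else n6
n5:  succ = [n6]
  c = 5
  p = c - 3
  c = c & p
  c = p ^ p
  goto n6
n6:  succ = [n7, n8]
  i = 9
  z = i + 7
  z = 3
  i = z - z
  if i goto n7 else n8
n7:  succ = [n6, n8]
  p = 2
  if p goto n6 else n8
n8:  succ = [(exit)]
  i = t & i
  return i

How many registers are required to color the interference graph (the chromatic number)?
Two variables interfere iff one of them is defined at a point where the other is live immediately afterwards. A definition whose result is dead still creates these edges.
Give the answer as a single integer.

Per-block:
  n0 def {p,t} use ∅
  n1 def {i,p} use ∅
  n2 def {p,z} use ∅
  n3 def {i,t} use {t}
  n4 def {i} use {t}
  n5 def {c,p} use ∅
  n6 def {i,z} use ∅
  n7 def {p} use ∅
  n8 def {i} use {i,t}

Backward fixpoint:
  live n0: ∅→{t}
  live n1: {t}→{t}
  live n2: {t}→{t}
  live n3: {t}→{i,t}
  live n4: {t}→{t}
  live n5: {t}→{t}
  live n6: {t}→{i,t}
  live n7: {i,t}→{i,t}
  live n8: {i,t}→∅

Interfere edges:
  c: {p,t}
  i: {p,t}
  p: {c,i,t}
  t: {c,i,p,z}
  z: {t}

Chromatic number:
  clique {c,p,t} ⇒ need ≥ 3
  3-colouring: c0={t}  c1={p,z}  c2={c,i}
  χ = 3

Answer: 3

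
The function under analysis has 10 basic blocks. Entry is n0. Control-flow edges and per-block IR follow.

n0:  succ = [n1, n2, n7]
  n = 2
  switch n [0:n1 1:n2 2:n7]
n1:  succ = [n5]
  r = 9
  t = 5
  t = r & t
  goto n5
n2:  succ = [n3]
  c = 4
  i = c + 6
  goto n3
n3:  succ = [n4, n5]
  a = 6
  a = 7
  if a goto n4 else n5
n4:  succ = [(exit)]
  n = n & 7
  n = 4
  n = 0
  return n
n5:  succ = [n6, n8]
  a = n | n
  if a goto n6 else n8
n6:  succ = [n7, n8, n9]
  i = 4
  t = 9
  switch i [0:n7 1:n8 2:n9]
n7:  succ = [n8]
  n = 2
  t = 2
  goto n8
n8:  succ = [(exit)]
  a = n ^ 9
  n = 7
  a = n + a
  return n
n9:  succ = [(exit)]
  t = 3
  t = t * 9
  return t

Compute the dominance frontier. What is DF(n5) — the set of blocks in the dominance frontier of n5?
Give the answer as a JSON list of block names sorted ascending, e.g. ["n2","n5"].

Answer: ["n7", "n8"]

Derivation:
idom tree: n1←n0 n2←n0 n3←n2 n4←n3 n5←n0 n6←n5 n7←n0 n8←n0 n9←n6
Dom∩ at merges:
  n5: preds {n1,n3}: {n0,n1} ∩ {n0,n2,n3} = {n0}; idom=n0
  n7: preds {n0,n6}: {n0} ∩ {n0,n5,n6} = {n0}; idom=n0
  n8: preds {n5,n6,n7}: {n0,n5} ∩ {n0,n5,n6} ∩ {n0,n7} = {n0}; idom=n0

DF derivation:
  n5←n1: walk n1 to n0
  n5←n3: walk n3→n2 to n0
  n7←n0: walk · to n0
  n7←n6: walk n6→n5 to n0
  n8←n5: walk n5 to n0
  n8←n6: walk n6→n5 to n0
  n8←n7: walk n7 to n0
  n0 → ∅
  n1 → {n5}
  n2 → {n5}
  n3 → {n5}
  n4 → ∅
  n5 → {n7,n8}
  n6 → {n7,n8}
  n7 → {n8}
  n8 → ∅
  n9 → ∅

DF(n5) = ["n7", "n8"]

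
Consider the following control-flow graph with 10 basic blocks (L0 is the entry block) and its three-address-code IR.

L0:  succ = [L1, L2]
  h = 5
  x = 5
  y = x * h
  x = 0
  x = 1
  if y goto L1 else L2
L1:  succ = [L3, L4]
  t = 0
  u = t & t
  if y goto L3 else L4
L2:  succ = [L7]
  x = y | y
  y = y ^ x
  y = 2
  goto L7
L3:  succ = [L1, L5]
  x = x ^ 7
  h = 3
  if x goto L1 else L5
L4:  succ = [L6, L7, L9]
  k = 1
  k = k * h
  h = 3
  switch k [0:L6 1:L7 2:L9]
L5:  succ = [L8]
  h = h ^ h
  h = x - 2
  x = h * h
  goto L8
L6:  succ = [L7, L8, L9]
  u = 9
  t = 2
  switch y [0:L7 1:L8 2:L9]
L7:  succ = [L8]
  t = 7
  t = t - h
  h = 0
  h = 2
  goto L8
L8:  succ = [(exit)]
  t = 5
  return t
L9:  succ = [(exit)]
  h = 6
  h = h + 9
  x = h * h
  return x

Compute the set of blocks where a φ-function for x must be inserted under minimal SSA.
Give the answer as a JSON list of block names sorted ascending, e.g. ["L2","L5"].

Answer: ["L1", "L7", "L8"]

Working:
idom tree: L1←L0 L2←L0 L3←L1 L4←L1 L5←L3 L6←L4 L7←L0 L8←L0 L9←L4
Join-block Dom:
  L1: preds {L0,L3}: {L0} ∩ {L0,L1,L3} = {L0}; idom=L0
  L7: preds {L2,L4,L6}: {L0,L2} ∩ {L0,L1,L4} ∩ {L0,L1,L4,L6} = {L0}; idom=L0
  L8: preds {L5,L6,L7}: {L0,L1,L3,L5} ∩ {L0,L1,L4,L6} ∩ {L0,L7} = {L0}; idom=L0
  L9: preds {L4,L6}: {L0,L1,L4} ∩ {L0,L1,L4,L6} = {L0,L1,L4}; idom=L4

DF derivation:
  L1←L0: walk · to L0
  L1←L3: walk L3→L1 to L0
  L7←L2: walk L2 to L0
  L7←L4: walk L4→L1 to L0
  L7←L6: walk L6→L4→L1 to L0
  L8←L5: walk L5→L3→L1 to L0
  L8←L6: walk L6→L4→L1 to L0
  L8←L7: walk L7 to L0
  L9←L4: walk · to L4
  L9←L6: walk L6 to L4
  DF(L0)=∅
  DF(L1)={L1,L7,L8}
  DF(L2)={L7}
  DF(L3)={L1,L8}
  DF(L4)={L7,L8}
  DF(L5)={L8}
  DF(L6)={L7,L8,L9}
  DF(L7)={L8}
  DF(L8)=∅
  DF(L9)=∅

φ for x: defs {L0,L2,L3,L5,L9}
  DF⁺ = {L1,L7,L8}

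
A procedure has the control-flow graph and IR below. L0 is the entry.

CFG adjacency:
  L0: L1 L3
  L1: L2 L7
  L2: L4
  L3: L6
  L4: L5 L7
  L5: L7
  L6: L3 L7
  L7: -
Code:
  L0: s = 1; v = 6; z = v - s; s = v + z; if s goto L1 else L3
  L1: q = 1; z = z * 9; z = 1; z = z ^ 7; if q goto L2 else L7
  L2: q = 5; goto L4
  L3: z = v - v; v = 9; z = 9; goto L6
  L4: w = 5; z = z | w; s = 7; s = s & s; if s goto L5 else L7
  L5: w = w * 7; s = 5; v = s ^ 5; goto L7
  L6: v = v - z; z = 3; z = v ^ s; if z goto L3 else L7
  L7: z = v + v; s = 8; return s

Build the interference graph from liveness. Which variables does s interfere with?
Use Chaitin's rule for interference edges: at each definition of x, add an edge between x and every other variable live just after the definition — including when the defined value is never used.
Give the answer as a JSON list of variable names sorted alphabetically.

Answer: ["v", "w", "z"]

Working:
def/use:
  L0: {s,v,z} / ∅
  L1: {q,z} / {z}
  L2: {q} / ∅
  L3: {v,z} / {v}
  L4: {s,w,z} / {z}
  L5: {s,v,w} / {w}
  L6: {v,z} / {s,v,z}
  L7: {s,z} / {v}

Liveness:
  L0 li=∅ lo={s,v,z}
  L1 li={v,z} lo={v,z}
  L2 li={v,z} lo={v,z}
  L3 li={s,v} lo={s,v,z}
  L4 li={v,z} lo={v,w}
  L5 li={w} lo={v}
  L6 li={s,v,z} lo={s,v}
  L7 li={v} lo=∅

Conflict graph:
  q↔{v,z}
  s↔{v,w,z}
  v↔{q,s,w,z}
  w↔{s,v,z}
  z↔{q,s,v,w}

N(s) = ["v", "w", "z"]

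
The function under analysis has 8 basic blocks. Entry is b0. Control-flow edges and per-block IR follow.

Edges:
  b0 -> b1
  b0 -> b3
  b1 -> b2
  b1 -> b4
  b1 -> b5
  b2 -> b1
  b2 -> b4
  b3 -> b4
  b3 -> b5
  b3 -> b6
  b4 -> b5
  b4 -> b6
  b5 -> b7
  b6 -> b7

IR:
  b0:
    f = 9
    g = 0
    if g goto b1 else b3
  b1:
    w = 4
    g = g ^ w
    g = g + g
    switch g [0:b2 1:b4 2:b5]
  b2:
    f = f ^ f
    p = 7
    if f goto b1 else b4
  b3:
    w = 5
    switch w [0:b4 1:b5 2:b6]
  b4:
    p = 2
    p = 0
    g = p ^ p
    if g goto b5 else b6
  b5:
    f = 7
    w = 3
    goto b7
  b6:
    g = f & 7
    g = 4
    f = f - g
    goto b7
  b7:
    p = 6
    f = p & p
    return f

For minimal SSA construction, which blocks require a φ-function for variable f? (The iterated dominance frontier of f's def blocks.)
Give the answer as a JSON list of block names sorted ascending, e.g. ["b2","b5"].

Answer: ["b1", "b4", "b5", "b6", "b7"]

Working:
idom tree: b1←b0 b2←b1 b3←b0 b4←b0 b5←b0 b6←b0 b7←b0
Dom∩ at merges:
  b1: preds {b0,b2}: {b0} ∩ {b0,b1,b2} = {b0}; idom=b0
  b4: preds {b1,b2,b3}: {b0,b1} ∩ {b0,b1,b2} ∩ {b0,b3} = {b0}; idom=b0
  b5: preds {b1,b3,b4}: {b0,b1} ∩ {b0,b3} ∩ {b0,b4} = {b0}; idom=b0
  b6: preds {b3,b4}: {b0,b3} ∩ {b0,b4} = {b0}; idom=b0
  b7: preds {b5,b6}: {b0,b5} ∩ {b0,b6} = {b0}; idom=b0

DF derivation:
  join b1 pred b0: · stop@b0
  join b1 pred b2: b2→b1 stop@b0
  join b4 pred b1: b1 stop@b0
  join b4 pred b2: b2→b1 stop@b0
  join b4 pred b3: b3 stop@b0
  join b5 pred b1: b1 stop@b0
  join b5 pred b3: b3 stop@b0
  join b5 pred b4: b4 stop@b0
  join b6 pred b3: b3 stop@b0
  join b6 pred b4: b4 stop@b0
  join b7 pred b5: b5 stop@b0
  join b7 pred b6: b6 stop@b0
  DF(b0)=∅
  DF(b1)={b1,b4,b5}
  DF(b2)={b1,b4}
  DF(b3)={b4,b5,b6}
  DF(b4)={b5,b6}
  DF(b5)={b7}
  DF(b6)={b7}
  DF(b7)=∅

φ for f: defs {b0,b2,b5,b6,b7}
  DF⁺ = {b1,b4,b5,b6,b7}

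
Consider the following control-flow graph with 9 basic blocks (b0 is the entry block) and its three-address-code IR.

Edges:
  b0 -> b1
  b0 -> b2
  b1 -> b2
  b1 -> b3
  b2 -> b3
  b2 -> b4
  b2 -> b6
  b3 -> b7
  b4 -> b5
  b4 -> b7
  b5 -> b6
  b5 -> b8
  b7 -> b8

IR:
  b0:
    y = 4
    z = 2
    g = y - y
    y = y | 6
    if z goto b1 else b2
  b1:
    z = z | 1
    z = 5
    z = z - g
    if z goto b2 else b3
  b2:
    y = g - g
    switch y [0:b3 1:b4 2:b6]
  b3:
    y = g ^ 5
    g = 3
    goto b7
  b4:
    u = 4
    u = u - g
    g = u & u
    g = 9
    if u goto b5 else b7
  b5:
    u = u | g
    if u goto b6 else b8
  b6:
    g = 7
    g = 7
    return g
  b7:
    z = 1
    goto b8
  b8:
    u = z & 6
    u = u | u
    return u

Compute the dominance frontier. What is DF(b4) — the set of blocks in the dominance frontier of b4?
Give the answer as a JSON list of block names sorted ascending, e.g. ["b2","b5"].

Answer: ["b6", "b7", "b8"]

Analysis:
idom tree: b1←b0 b2←b0 b3←b0 b4←b2 b5←b4 b6←b2 b7←b0 b8←b0
Dom at joins:
  b2: preds {b0,b1}: {b0} ∩ {b0,b1} = {b0}; idom=b0
  b3: preds {b1,b2}: {b0,b1} ∩ {b0,b2} = {b0}; idom=b0
  b6: preds {b2,b5}: {b0,b2} ∩ {b0,b2,b4,b5} = {b0,b2}; idom=b2
  b7: preds {b3,b4}: {b0,b3} ∩ {b0,b2,b4} = {b0}; idom=b0
  b8: preds {b5,b7}: {b0,b2,b4,b5} ∩ {b0,b7} = {b0}; idom=b0

DF walk-up:
  join b2 pred b0: · stop@b0
  join b2 pred b1: b1 stop@b0
  join b3 pred b1: b1 stop@b0
  join b3 pred b2: b2 stop@b0
  join b6 pred b2: · stop@b2
  join b6 pred b5: b5→b4 stop@b2
  join b7 pred b3: b3 stop@b0
  join b7 pred b4: b4→b2 stop@b0
  join b8 pred b5: b5→b4→b2 stop@b0
  join b8 pred b7: b7 stop@b0
  b0: DF=∅
  b1: DF={b2,b3}
  b2: DF={b3,b7,b8}
  b3: DF={b7}
  b4: DF={b6,b7,b8}
  b5: DF={b6,b8}
  b6: DF=∅
  b7: DF={b8}
  b8: DF=∅

DF(b4) = ["b6", "b7", "b8"]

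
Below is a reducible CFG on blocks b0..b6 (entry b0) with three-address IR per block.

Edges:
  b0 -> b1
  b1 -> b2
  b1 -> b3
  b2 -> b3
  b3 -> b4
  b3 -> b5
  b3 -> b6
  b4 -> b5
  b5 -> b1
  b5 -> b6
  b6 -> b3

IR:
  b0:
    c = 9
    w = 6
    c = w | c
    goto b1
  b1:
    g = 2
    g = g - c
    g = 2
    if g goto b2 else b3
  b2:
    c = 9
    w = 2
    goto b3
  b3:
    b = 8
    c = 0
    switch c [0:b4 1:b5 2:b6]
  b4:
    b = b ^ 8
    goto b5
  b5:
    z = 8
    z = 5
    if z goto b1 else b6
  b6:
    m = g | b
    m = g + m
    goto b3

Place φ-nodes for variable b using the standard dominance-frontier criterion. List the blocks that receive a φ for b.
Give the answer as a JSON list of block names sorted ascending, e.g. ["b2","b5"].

Answer: ["b1", "b3", "b5", "b6"]

Derivation:
idom tree: b1←b0 b2←b1 b3←b1 b4←b3 b5←b3 b6←b3
Join-block Dom:
  b1: preds {b0,b5}: {b0} ∩ {b0,b1,b3,b5} = {b0}; idom=b0
  b3: preds {b1,b2,b6}: {b0,b1} ∩ {b0,b1,b2} ∩ {b0,b1,b3,b6} = {b0,b1}; idom=b1
  b5: preds {b3,b4}: {b0,b1,b3} ∩ {b0,b1,b3,b4} = {b0,b1,b3}; idom=b3
  b6: preds {b3,b5}: {b0,b1,b3} ∩ {b0,b1,b3,b5} = {b0,b1,b3}; idom=b3

Frontier:
  b1←b0: walk · to b0
  b1←b5: walk b5→b3→b1 to b0
  b3←b1: walk · to b1
  b3←b2: walk b2 to b1
  b3←b6: walk b6→b3 to b1
  b5←b3: walk · to b3
  b5←b4: walk b4 to b3
  b6←b3: walk · to b3
  b6←b5: walk b5 to b3
  b0 → ∅
  b1 → {b1}
  b2 → {b3}
  b3 → {b1,b3}
  b4 → {b5}
  b5 → {b1,b6}
  b6 → {b3}

φ for b: defs {b3,b4}
  DF⁺ = {b1,b3,b5,b6}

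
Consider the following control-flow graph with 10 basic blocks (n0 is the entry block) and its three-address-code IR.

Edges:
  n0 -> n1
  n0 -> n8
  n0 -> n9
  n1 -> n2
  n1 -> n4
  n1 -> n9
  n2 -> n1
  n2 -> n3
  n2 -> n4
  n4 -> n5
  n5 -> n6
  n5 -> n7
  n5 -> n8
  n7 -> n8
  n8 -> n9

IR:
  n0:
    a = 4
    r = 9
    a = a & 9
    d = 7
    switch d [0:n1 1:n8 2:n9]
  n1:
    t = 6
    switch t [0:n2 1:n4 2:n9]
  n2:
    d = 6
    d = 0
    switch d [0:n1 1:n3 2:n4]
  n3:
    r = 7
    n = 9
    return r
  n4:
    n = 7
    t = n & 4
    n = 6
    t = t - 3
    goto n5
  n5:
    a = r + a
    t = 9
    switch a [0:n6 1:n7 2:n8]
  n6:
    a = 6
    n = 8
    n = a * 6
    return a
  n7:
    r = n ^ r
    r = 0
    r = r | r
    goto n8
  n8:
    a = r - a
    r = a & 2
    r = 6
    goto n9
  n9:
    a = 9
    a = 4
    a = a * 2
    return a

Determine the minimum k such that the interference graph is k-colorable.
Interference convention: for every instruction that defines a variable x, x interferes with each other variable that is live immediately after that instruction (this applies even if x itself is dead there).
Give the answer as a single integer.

Answer: 4

Analysis:
def/use:
  n0: {a,d,r} / ∅
  n1: {t} / ∅
  n2: {d} / ∅
  n3: {n,r} / ∅
  n4: {n,t} / ∅
  n5: {a,t} / {a,r}
  n6: {a,n} / ∅
  n7: {r} / {n,r}
  n8: {a,r} / {a,r}
  n9: {a} / ∅

Backward fixpoint:
  n0: in=∅ out={a,r}
  n1: in={a,r} out={a,r}
  n2: in={a,r} out={a,r}
  n3: in=∅ out=∅
  n4: in={a,r} out={a,n,r}
  n5: in={a,n,r} out={a,n,r}
  n6: in=∅ out=∅
  n7: in={a,n,r} out={a,r}
  n8: in={a,r} out=∅
  n9: in=∅ out=∅

Interference:
  a↔{d,n,r,t}
  d↔{a,r}
  n↔{a,r,t}
  r↔{a,d,n,t}
  t↔{a,n,r}

Colouring:
  {a,n,r,t} pairwise interfere (4-clique) ⇒ χ ≥ 4
  assign a→r0 d→r2 n→r2 r→r1 t→r3 — no edge inside a register ⇒ χ ≤ 4
  χ = 4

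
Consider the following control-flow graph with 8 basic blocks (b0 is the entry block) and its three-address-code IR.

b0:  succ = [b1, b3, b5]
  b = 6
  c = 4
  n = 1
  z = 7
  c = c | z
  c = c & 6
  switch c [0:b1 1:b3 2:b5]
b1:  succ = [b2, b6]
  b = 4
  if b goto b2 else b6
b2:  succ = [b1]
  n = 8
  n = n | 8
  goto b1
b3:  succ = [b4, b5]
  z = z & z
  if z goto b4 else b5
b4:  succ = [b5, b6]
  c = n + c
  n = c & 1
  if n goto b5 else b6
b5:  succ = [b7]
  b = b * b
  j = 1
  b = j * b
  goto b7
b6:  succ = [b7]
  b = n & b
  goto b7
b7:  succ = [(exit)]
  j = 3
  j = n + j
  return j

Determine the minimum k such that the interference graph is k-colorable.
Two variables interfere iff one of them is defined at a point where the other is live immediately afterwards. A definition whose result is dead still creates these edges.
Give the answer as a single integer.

Answer: 4

Analysis:
Per-block:
  b0 def {b,c,n,z} use ∅
  b1 def {b} use ∅
  b2 def {n} use ∅
  b3 def {z} use {z}
  b4 def {c,n} use {c,n}
  b5 def {b,j} use {b}
  b6 def {b} use {b,n}
  b7 def {j} use {n}

Backward fixpoint:
  b0: in=∅ out={b,c,n,z}
  b1: in={n} out={b,n}
  b2: in=∅ out={n}
  b3: in={b,c,n,z} out={b,c,n}
  b4: in={b,c,n} out={b,n}
  b5: in={b,n} out={n}
  b6: in={b,n} out={n}
  b7: in={n} out=∅

Interfere edges:
  b: {c,j,n,z}
  c: {b,n,z}
  j: {b,n}
  n: {b,c,j,z}
  z: {b,c,n}

Chromatic number:
  {b,c,n,z} pairwise interfere (4-clique) ⇒ χ ≥ 4
  assign b→c0 c→c2 j→c2 n→c1 z→c3 — no edge inside a register ⇒ χ ≤ 4
  χ = 4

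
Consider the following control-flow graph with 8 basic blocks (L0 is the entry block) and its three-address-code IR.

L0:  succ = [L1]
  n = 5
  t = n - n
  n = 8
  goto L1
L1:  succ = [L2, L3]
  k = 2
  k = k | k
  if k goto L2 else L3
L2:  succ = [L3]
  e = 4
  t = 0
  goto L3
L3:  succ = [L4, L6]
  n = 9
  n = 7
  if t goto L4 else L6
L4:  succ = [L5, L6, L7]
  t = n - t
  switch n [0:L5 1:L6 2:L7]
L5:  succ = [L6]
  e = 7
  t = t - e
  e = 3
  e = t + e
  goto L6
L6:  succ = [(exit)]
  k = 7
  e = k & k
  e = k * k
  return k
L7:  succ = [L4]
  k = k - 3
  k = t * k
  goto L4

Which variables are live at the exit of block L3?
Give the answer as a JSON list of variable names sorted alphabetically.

Per-block:
  L0 def {n,t} use ∅
  L1 def {k} use ∅
  L2 def {e,t} use ∅
  L3 def {n} use {t}
  L4 def {t} use {n,t}
  L5 def {e,t} use {t}
  L6 def {e,k} use ∅
  L7 def {k} use {k,t}

Live sets:
  live L0: ∅→{t}
  live L1: {t}→{k,t}
  live L2: {k}→{k,t}
  live L3: {k,t}→{k,n,t}
  live L4: {k,n,t}→{k,n,t}
  live L5: {t}→∅
  live L6: ∅→∅
  live L7: {k,n,t}→{k,n,t}

live-out(L3) = ["k", "n", "t"]

Answer: ["k", "n", "t"]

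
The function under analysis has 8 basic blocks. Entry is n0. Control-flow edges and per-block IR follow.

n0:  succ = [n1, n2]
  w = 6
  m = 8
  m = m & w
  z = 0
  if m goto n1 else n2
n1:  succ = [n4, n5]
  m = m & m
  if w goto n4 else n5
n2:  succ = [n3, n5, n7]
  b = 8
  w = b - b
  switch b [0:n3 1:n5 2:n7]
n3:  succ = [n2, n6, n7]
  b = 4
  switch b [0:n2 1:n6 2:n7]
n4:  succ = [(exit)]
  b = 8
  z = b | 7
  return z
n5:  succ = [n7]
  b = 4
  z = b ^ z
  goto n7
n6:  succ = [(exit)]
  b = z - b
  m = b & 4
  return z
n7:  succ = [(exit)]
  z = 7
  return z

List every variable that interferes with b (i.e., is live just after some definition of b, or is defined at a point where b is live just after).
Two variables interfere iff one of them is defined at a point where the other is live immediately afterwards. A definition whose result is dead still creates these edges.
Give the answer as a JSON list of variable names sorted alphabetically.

def/use:
  n0 def {m,w,z} use ∅
  n1 def {m} use {m,w}
  n2 def {b,w} use ∅
  n3 def {b} use ∅
  n4 def {b,z} use ∅
  n5 def {b,z} use {z}
  n6 def {b,m} use {b,z}
  n7 def {z} use ∅

Liveness:
  live n0: ∅→{m,w,z}
  live n1: {m,w,z}→{z}
  live n2: {z}→{z}
  live n3: {z}→{b,z}
  live n4: ∅→∅
  live n5: {z}→∅
  live n6: {b,z}→∅
  live n7: ∅→∅

Interfere edges:
  b↔{w,z}
  m↔{w,z}
  w↔{b,m,z}
  z↔{b,m,w}

N(b) = ["w", "z"]

Answer: ["w", "z"]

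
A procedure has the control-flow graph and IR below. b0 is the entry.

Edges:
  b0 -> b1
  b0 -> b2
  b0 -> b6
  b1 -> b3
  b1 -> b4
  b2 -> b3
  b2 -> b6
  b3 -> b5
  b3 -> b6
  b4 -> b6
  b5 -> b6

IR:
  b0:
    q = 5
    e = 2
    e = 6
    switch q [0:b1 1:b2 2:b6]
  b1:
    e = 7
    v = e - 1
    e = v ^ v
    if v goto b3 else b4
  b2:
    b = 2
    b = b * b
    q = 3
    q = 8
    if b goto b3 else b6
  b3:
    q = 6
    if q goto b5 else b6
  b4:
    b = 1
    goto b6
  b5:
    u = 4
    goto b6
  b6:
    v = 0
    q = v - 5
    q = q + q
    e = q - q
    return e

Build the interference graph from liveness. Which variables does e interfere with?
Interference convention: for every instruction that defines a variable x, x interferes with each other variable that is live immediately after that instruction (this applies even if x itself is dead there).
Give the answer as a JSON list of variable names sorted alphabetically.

Answer: ["q", "v"]

Working:
Block summaries:
  b0: def={e,q} ue=∅
  b1: def={e,v} ue=∅
  b2: def={b,q} ue=∅
  b3: def={q} ue=∅
  b4: def={b} ue=∅
  b5: def={u} ue=∅
  b6: def={e,q,v} ue=∅

Backward fixpoint:
  b0 li=∅ lo=∅
  b1 li=∅ lo=∅
  b2 li=∅ lo=∅
  b3 li=∅ lo=∅
  b4 li=∅ lo=∅
  b5 li=∅ lo=∅
  b6 li=∅ lo=∅

Interfere edges:
  b — {q}
  e — {q,v}
  q — {b,e}
  u — ∅
  v — {e}

N(e) = ["q", "v"]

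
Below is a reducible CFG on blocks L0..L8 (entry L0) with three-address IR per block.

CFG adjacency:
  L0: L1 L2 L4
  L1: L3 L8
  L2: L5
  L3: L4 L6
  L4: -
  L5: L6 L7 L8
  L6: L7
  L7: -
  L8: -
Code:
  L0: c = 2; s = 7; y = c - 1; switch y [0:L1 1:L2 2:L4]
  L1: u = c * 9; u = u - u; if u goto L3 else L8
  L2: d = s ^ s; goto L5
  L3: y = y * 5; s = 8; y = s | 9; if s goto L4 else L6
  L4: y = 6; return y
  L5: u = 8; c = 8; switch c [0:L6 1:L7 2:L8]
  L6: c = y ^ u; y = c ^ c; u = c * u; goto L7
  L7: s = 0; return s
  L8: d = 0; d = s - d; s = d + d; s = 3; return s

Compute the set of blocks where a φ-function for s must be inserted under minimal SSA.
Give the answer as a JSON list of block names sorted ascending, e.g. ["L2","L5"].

idom tree: L1←L0 L2←L0 L3←L1 L4←L0 L5←L2 L6←L0 L7←L0 L8←L0
Dom∩ at merges:
  L4: preds {L0,L3}: {L0} ∩ {L0,L1,L3} = {L0}; idom=L0
  L6: preds {L3,L5}: {L0,L1,L3} ∩ {L0,L2,L5} = {L0}; idom=L0
  L7: preds {L5,L6}: {L0,L2,L5} ∩ {L0,L6} = {L0}; idom=L0
  L8: preds {L1,L5}: {L0,L1} ∩ {L0,L2,L5} = {L0}; idom=L0

Frontier:
  join L4 pred L0: · stop@L0
  join L4 pred L3: L3→L1 stop@L0
  join L6 pred L3: L3→L1 stop@L0
  join L6 pred L5: L5→L2 stop@L0
  join L7 pred L5: L5→L2 stop@L0
  join L7 pred L6: L6 stop@L0
  join L8 pred L1: L1 stop@L0
  join L8 pred L5: L5→L2 stop@L0
  DF(L0)=∅
  DF(L1)={L4,L6,L8}
  DF(L2)={L6,L7,L8}
  DF(L3)={L4,L6}
  DF(L4)=∅
  DF(L5)={L6,L7,L8}
  DF(L6)={L7}
  DF(L7)=∅
  DF(L8)=∅

φ for s: defs {L0,L3,L7,L8}
  DF⁺ = {L4,L6,L7}

Answer: ["L4", "L6", "L7"]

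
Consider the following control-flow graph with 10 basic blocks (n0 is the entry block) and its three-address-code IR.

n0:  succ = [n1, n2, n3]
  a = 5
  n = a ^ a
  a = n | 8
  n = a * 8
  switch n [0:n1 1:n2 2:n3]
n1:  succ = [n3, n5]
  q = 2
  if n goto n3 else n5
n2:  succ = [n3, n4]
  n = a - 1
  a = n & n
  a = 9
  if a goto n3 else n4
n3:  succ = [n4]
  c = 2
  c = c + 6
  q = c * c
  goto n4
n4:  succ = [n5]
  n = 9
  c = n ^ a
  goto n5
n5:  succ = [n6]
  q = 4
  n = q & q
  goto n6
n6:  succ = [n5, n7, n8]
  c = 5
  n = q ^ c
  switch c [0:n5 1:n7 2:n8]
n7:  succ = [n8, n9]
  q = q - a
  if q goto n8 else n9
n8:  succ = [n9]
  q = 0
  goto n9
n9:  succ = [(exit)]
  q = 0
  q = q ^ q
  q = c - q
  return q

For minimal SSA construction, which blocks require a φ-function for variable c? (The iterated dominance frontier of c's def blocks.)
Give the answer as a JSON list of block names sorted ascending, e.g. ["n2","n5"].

Answer: ["n4", "n5"]

Derivation:
idom tree: n1←n0 n2←n0 n3←n0 n4←n0 n5←n0 n6←n5 n7←n6 n8←n6 n9←n6
Join-block Dom:
  n3: preds {n0,n1,n2}: {n0} ∩ {n0,n1} ∩ {n0,n2} = {n0}; idom=n0
  n4: preds {n2,n3}: {n0,n2} ∩ {n0,n3} = {n0}; idom=n0
  n5: preds {n1,n4,n6}: {n0,n1} ∩ {n0,n4} ∩ {n0,n5,n6} = {n0}; idom=n0
  n8: preds {n6,n7}: {n0,n5,n6} ∩ {n0,n5,n6,n7} = {n0,n5,n6}; idom=n6
  n9: preds {n7,n8}: {n0,n5,n6,n7} ∩ {n0,n5,n6,n8} = {n0,n5,n6}; idom=n6

Frontier:
  n3←n0: walk · to n0
  n3←n1: walk n1 to n0
  n3←n2: walk n2 to n0
  n4←n2: walk n2 to n0
  n4←n3: walk n3 to n0
  n5←n1: walk n1 to n0
  n5←n4: walk n4 to n0
  n5←n6: walk n6→n5 to n0
  n8←n6: walk · to n6
  n8←n7: walk n7 to n6
  n9←n7: walk n7 to n6
  n9←n8: walk n8 to n6
  n0: DF=∅
  n1: DF={n3,n5}
  n2: DF={n3,n4}
  n3: DF={n4}
  n4: DF={n5}
  n5: DF={n5}
  n6: DF={n5}
  n7: DF={n8,n9}
  n8: DF={n9}
  n9: DF=∅

φ for c: defs {n3,n4,n6}
  DF⁺ = {n4,n5}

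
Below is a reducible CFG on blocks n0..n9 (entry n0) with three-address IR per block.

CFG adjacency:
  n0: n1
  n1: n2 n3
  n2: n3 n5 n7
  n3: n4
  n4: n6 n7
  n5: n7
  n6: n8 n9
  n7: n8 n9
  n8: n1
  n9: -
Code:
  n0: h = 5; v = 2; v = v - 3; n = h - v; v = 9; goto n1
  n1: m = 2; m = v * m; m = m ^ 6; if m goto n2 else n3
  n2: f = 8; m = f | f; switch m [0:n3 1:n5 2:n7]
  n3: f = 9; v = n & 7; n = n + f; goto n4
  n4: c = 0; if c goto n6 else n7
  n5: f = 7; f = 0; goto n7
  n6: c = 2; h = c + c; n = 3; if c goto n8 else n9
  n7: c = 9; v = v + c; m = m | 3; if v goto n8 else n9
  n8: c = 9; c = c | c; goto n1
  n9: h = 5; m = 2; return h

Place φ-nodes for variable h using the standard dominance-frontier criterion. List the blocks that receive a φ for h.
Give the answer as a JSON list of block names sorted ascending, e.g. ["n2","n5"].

idom tree: n1←n0 n2←n1 n3←n1 n4←n3 n5←n2 n6←n4 n7←n1 n8←n1 n9←n1
Dom at joins:
  n1: preds {n0,n8}: {n0} ∩ {n0,n1,n8} = {n0}; idom=n0
  n3: preds {n1,n2}: {n0,n1} ∩ {n0,n1,n2} = {n0,n1}; idom=n1
  n7: preds {n2,n4,n5}: {n0,n1,n2} ∩ {n0,n1,n3,n4} ∩ {n0,n1,n2,n5} = {n0,n1}; idom=n1
  n8: preds {n6,n7}: {n0,n1,n3,n4,n6} ∩ {n0,n1,n7} = {n0,n1}; idom=n1
  n9: preds {n6,n7}: {n0,n1,n3,n4,n6} ∩ {n0,n1,n7} = {n0,n1}; idom=n1

DF derivation:
  n1←n0: walk · to n0
  n1←n8: walk n8→n1 to n0
  n3←n1: walk · to n1
  n3←n2: walk n2 to n1
  n7←n2: walk n2 to n1
  n7←n4: walk n4→n3 to n1
  n7←n5: walk n5→n2 to n1
  n8←n6: walk n6→n4→n3 to n1
  n8←n7: walk n7 to n1
  n9←n6: walk n6→n4→n3 to n1
  n9←n7: walk n7 to n1
  n0: DF=∅
  n1: DF={n1}
  n2: DF={n3,n7}
  n3: DF={n7,n8,n9}
  n4: DF={n7,n8,n9}
  n5: DF={n7}
  n6: DF={n8,n9}
  n7: DF={n8,n9}
  n8: DF={n1}
  n9: DF=∅

φ for h: defs {n0,n6,n9}
  DF⁺ = {n1,n8,n9}

Answer: ["n1", "n8", "n9"]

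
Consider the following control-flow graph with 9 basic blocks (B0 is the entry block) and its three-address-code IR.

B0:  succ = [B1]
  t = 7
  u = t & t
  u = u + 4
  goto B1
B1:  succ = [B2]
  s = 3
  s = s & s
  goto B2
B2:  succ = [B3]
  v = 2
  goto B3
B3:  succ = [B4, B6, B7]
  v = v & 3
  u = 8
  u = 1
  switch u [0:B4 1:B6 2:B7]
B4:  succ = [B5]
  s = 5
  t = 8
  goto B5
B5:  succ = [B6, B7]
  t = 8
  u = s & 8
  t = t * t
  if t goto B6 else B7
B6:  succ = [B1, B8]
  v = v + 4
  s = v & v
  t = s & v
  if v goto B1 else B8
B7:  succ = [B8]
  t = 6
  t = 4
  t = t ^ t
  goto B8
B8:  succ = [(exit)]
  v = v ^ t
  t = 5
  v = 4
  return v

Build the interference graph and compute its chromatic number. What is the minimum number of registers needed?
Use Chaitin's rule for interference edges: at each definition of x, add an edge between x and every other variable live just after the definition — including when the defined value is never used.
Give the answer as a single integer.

Per-block:
  B0 def {t,u} use ∅
  B1 def {s} use ∅
  B2 def {v} use ∅
  B3 def {u,v} use {v}
  B4 def {s,t} use ∅
  B5 def {t,u} use {s}
  B6 def {s,t,v} use {v}
  B7 def {t} use ∅
  B8 def {t,v} use {t,v}

Liveness:
  B0: in=∅ out=∅
  B1: in=∅ out=∅
  B2: in=∅ out={v}
  B3: in={v} out={v}
  B4: in={v} out={s,v}
  B5: in={s,v} out={v}
  B6: in={v} out={t,v}
  B7: in={v} out={t,v}
  B8: in={t,v} out=∅

Interference:
  s↔{t,v}
  t↔{s,u,v}
  u↔{t,v}
  v↔{s,t,u}

Registers:
  lower bound: {s,t,v} mutually conflict ⇒ χ ≥ 3
  3-colouring: R0={t}  R1={v}  R2={s,u}
  χ = 3

Answer: 3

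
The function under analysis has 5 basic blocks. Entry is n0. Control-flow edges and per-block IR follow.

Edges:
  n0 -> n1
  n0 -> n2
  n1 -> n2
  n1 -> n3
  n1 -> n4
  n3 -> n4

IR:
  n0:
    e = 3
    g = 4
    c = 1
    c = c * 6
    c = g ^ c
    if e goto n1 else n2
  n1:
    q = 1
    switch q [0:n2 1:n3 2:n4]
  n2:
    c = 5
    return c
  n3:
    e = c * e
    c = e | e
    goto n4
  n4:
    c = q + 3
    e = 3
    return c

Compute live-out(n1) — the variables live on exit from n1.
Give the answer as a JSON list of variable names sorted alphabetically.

Per-block:
  n0: def={c,e,g} ue=∅
  n1: def={q} ue=∅
  n2: def={c} ue=∅
  n3: def={c,e} ue={c,e}
  n4: def={c,e} ue={q}

Backward fixpoint:
  n0 li=∅ lo={c,e}
  n1 li={c,e} lo={c,e,q}
  n2 li=∅ lo=∅
  n3 li={c,e,q} lo={q}
  n4 li={q} lo=∅

live-out(n1) = ["c", "e", "q"]

Answer: ["c", "e", "q"]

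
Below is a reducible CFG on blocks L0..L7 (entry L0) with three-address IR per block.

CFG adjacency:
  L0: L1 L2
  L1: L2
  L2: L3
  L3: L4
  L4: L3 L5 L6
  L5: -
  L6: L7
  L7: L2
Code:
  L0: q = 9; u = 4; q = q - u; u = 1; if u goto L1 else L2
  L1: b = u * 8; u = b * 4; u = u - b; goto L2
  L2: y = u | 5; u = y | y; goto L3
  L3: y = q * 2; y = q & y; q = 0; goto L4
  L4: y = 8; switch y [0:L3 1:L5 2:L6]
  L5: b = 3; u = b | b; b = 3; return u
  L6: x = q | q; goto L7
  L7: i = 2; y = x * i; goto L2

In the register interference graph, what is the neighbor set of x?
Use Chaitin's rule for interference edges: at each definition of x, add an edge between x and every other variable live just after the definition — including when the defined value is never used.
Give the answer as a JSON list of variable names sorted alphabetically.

Per-block:
  L0 def {q,u} use ∅
  L1 def {b,u} use {u}
  L2 def {u,y} use {u}
  L3 def {q,y} use {q}
  L4 def {y} use ∅
  L5 def {b,u} use ∅
  L6 def {x} use {q}
  L7 def {i,y} use {x}

Live sets:
  L0: in=∅ out={q,u}
  L1: in={q,u} out={q,u}
  L2: in={q,u} out={q,u}
  L3: in={q,u} out={q,u}
  L4: in={q,u} out={q,u}
  L5: in=∅ out=∅
  L6: in={q,u} out={q,u,x}
  L7: in={q,u,x} out={q,u}

Interference:
  b — {q,u}
  i — {q,u,x}
  q — {b,i,u,x,y}
  u — {b,i,q,x,y}
  x — {i,q,u}
  y — {q,u}

N(x) = ["i", "q", "u"]

Answer: ["i", "q", "u"]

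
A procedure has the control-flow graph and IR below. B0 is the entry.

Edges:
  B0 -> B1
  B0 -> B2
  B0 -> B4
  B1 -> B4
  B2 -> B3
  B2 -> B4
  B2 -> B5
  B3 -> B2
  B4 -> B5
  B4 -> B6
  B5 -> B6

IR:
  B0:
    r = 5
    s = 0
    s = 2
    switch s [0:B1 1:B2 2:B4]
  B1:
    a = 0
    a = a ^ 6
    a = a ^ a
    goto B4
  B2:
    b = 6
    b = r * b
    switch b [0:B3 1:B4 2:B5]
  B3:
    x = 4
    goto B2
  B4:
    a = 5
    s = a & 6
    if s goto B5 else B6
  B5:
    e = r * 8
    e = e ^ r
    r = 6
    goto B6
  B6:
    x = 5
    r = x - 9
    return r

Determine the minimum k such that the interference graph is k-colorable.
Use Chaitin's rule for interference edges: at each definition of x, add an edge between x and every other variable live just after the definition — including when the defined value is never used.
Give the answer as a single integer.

def/use:
  B0: {r,s} / ∅
  B1: {a} / ∅
  B2: {b} / {r}
  B3: {x} / ∅
  B4: {a,s} / ∅
  B5: {e,r} / {r}
  B6: {r,x} / ∅

Live sets:
  B0: in=∅ out={r}
  B1: in={r} out={r}
  B2: in={r} out={r}
  B3: in={r} out={r}
  B4: in={r} out={r}
  B5: in={r} out=∅
  B6: in=∅ out=∅

Interference:
  a: {r}
  b: {r}
  e: {r}
  r: {a,b,e,s,x}
  s: {r}
  x: {r}

Registers:
  {a,r} pairwise interfere (2-clique) ⇒ χ ≥ 2
  2-colouring: c0={r}  c1={a,b,e,s,x}
  χ = 2

Answer: 2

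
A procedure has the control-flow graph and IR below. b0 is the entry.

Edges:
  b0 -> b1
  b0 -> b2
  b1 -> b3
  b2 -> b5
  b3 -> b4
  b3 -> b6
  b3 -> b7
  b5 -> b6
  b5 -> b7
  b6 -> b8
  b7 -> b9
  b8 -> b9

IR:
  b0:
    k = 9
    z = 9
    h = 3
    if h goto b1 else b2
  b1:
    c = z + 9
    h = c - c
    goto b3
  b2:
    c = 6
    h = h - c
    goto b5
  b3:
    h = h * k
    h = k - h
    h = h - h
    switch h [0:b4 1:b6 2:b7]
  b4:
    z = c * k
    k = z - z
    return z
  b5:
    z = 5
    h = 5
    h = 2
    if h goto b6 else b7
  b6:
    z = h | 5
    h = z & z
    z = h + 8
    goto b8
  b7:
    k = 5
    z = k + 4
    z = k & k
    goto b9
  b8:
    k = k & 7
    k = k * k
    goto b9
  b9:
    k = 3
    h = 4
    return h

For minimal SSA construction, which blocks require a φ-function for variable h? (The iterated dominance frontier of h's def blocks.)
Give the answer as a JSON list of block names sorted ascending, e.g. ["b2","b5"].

idom tree: b1←b0 b2←b0 b3←b1 b4←b3 b5←b2 b6←b0 b7←b0 b8←b6 b9←b0
Dom at joins:
  b6: preds {b3,b5}: {b0,b1,b3} ∩ {b0,b2,b5} = {b0}; idom=b0
  b7: preds {b3,b5}: {b0,b1,b3} ∩ {b0,b2,b5} = {b0}; idom=b0
  b9: preds {b7,b8}: {b0,b7} ∩ {b0,b6,b8} = {b0}; idom=b0

DF walk-up:
  b6←b3: walk b3→b1 to b0
  b6←b5: walk b5→b2 to b0
  b7←b3: walk b3→b1 to b0
  b7←b5: walk b5→b2 to b0
  b9←b7: walk b7 to b0
  b9←b8: walk b8→b6 to b0
  DF(b0)=∅
  DF(b1)={b6,b7}
  DF(b2)={b6,b7}
  DF(b3)={b6,b7}
  DF(b4)=∅
  DF(b5)={b6,b7}
  DF(b6)={b9}
  DF(b7)={b9}
  DF(b8)={b9}
  DF(b9)=∅

φ for h: defs {b0,b1,b2,b3,b5,b6,b9}
  DF⁺ = {b6,b7,b9}

Answer: ["b6", "b7", "b9"]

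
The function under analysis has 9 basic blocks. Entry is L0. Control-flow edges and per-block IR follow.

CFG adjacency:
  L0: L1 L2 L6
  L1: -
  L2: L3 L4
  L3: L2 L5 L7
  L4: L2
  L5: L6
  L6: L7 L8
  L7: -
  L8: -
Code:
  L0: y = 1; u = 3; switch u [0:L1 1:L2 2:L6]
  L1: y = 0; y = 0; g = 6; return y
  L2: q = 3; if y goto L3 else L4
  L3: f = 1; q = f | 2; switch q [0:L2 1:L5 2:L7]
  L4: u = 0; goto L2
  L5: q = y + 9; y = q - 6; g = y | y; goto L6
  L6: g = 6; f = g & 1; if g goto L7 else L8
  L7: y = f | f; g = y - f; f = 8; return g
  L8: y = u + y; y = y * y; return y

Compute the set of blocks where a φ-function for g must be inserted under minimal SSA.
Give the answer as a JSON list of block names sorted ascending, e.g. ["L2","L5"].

Answer: ["L6", "L7"]

Derivation:
idom tree: L1←L0 L2←L0 L3←L2 L4←L2 L5←L3 L6←L0 L7←L0 L8←L6
Dom at joins:
  L2: preds {L0,L3,L4}: {L0} ∩ {L0,L2,L3} ∩ {L0,L2,L4} = {L0}; idom=L0
  L6: preds {L0,L5}: {L0} ∩ {L0,L2,L3,L5} = {L0}; idom=L0
  L7: preds {L3,L6}: {L0,L2,L3} ∩ {L0,L6} = {L0}; idom=L0

Frontier:
  L2←L0: walk · to L0
  L2←L3: walk L3→L2 to L0
  L2←L4: walk L4→L2 to L0
  L6←L0: walk · to L0
  L6←L5: walk L5→L3→L2 to L0
  L7←L3: walk L3→L2 to L0
  L7←L6: walk L6 to L0
  DF(L0)=∅
  DF(L1)=∅
  DF(L2)={L2,L6,L7}
  DF(L3)={L2,L6,L7}
  DF(L4)={L2}
  DF(L5)={L6}
  DF(L6)={L7}
  DF(L7)=∅
  DF(L8)=∅

φ for g: defs {L1,L5,L6,L7}
  DF⁺ = {L6,L7}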